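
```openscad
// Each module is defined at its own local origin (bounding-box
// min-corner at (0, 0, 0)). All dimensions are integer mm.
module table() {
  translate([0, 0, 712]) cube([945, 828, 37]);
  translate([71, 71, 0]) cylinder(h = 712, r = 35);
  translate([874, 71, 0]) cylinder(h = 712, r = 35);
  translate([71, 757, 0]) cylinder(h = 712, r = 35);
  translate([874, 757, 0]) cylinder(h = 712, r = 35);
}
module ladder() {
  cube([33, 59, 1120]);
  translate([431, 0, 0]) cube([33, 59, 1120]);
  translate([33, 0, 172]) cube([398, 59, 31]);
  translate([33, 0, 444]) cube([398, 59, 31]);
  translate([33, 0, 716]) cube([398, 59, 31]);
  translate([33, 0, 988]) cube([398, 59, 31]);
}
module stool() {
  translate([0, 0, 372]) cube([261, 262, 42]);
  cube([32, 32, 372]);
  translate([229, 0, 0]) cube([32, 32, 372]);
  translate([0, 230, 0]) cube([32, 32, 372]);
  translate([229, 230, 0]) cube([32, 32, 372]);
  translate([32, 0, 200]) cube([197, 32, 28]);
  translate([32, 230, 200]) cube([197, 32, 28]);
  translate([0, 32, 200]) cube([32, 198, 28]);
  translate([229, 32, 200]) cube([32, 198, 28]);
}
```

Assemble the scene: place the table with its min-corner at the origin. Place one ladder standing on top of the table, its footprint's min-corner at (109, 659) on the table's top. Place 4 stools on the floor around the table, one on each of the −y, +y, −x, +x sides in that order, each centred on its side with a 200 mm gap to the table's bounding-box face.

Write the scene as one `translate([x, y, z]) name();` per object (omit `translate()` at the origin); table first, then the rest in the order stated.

table();
translate([109, 659, 749]) ladder();
translate([342, -462, 0]) stool();
translate([342, 1028, 0]) stool();
translate([-461, 283, 0]) stool();
translate([1145, 283, 0]) stool();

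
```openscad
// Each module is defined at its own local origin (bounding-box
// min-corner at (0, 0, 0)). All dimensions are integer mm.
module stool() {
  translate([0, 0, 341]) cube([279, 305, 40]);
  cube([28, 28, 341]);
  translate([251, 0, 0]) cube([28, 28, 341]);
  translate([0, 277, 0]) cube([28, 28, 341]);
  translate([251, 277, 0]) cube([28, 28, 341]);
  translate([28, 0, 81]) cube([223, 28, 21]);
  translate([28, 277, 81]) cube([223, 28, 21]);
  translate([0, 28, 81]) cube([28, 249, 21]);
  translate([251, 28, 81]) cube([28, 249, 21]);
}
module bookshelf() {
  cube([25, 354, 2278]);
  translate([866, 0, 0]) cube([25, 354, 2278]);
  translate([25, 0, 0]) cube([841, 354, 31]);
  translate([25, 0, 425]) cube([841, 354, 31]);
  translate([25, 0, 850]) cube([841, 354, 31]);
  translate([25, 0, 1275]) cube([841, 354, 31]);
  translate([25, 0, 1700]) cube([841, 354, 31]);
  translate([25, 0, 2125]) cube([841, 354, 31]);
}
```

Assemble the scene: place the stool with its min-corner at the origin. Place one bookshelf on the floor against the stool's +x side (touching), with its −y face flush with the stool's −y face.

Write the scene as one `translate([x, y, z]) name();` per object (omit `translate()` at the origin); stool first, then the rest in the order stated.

stool();
translate([279, 0, 0]) bookshelf();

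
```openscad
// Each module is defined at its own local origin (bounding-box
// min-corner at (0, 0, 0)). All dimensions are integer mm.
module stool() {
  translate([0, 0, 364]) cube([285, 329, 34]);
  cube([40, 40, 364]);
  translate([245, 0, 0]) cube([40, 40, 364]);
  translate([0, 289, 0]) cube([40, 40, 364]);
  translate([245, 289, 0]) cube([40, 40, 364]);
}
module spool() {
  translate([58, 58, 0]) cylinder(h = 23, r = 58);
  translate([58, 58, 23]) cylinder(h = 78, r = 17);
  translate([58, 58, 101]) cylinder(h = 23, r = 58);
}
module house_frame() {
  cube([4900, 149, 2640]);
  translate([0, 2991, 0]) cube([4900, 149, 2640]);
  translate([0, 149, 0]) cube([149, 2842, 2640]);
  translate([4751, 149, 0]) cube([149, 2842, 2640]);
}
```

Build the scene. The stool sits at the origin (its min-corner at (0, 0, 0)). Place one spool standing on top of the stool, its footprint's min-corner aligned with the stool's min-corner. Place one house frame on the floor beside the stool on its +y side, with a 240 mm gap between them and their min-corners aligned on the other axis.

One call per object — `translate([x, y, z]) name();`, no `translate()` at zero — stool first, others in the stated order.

stool();
translate([0, 0, 398]) spool();
translate([0, 569, 0]) house_frame();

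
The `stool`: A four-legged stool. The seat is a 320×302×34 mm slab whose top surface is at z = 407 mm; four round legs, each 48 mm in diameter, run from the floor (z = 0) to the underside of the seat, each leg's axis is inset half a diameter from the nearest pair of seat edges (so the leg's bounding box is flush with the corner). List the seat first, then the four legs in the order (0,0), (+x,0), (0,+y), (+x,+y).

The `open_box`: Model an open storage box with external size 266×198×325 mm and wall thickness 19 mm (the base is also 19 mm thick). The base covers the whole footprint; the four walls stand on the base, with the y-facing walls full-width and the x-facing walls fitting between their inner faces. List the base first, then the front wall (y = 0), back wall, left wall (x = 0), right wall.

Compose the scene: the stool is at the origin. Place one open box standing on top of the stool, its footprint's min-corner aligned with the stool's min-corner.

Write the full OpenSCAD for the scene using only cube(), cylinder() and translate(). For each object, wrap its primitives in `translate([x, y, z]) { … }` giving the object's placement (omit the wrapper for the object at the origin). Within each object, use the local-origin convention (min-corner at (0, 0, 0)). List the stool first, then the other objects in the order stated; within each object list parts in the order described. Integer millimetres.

translate([0, 0, 373]) cube([320, 302, 34]);
translate([24, 24, 0]) cylinder(h = 373, r = 24);
translate([296, 24, 0]) cylinder(h = 373, r = 24);
translate([24, 278, 0]) cylinder(h = 373, r = 24);
translate([296, 278, 0]) cylinder(h = 373, r = 24);
translate([0, 0, 407]) {
  cube([266, 198, 19]);
  translate([0, 0, 19]) cube([266, 19, 306]);
  translate([0, 179, 19]) cube([266, 19, 306]);
  translate([0, 19, 19]) cube([19, 160, 306]);
  translate([247, 19, 19]) cube([19, 160, 306]);
}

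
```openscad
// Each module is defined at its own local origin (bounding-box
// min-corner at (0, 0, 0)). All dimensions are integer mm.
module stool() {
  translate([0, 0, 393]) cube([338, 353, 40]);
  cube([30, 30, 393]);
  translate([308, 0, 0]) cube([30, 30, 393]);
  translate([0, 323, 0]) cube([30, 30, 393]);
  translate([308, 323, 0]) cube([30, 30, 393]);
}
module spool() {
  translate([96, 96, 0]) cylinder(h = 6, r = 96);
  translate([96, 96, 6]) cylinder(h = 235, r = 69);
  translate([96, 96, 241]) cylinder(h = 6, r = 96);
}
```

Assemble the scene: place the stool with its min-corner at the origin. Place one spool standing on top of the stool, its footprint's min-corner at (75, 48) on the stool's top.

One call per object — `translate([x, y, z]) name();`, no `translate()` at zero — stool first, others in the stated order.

stool();
translate([75, 48, 433]) spool();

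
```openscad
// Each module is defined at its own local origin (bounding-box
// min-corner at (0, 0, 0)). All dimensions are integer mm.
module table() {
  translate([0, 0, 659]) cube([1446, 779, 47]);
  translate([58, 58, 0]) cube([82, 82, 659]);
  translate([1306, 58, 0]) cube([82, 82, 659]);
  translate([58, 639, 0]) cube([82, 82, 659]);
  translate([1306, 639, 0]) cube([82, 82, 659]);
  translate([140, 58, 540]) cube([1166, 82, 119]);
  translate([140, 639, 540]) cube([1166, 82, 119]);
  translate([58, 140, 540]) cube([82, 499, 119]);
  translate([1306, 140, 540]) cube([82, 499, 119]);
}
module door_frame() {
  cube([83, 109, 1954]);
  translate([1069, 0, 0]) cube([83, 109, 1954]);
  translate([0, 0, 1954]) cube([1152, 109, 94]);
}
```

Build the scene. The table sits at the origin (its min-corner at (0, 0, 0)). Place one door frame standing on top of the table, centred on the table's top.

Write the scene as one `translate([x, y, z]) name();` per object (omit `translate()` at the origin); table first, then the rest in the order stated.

table();
translate([147, 335, 706]) door_frame();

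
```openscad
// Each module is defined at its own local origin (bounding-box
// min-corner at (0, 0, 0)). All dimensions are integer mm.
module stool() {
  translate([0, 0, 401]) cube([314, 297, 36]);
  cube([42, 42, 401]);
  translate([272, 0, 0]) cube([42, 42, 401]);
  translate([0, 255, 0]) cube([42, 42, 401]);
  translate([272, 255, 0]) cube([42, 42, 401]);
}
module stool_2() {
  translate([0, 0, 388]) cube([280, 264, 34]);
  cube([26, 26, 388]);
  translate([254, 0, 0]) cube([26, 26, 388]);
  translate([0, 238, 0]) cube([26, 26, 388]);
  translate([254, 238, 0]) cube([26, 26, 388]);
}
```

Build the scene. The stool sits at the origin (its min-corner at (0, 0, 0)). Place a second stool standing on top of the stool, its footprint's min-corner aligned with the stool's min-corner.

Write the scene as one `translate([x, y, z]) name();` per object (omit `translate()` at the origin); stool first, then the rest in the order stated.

stool();
translate([0, 0, 437]) stool_2();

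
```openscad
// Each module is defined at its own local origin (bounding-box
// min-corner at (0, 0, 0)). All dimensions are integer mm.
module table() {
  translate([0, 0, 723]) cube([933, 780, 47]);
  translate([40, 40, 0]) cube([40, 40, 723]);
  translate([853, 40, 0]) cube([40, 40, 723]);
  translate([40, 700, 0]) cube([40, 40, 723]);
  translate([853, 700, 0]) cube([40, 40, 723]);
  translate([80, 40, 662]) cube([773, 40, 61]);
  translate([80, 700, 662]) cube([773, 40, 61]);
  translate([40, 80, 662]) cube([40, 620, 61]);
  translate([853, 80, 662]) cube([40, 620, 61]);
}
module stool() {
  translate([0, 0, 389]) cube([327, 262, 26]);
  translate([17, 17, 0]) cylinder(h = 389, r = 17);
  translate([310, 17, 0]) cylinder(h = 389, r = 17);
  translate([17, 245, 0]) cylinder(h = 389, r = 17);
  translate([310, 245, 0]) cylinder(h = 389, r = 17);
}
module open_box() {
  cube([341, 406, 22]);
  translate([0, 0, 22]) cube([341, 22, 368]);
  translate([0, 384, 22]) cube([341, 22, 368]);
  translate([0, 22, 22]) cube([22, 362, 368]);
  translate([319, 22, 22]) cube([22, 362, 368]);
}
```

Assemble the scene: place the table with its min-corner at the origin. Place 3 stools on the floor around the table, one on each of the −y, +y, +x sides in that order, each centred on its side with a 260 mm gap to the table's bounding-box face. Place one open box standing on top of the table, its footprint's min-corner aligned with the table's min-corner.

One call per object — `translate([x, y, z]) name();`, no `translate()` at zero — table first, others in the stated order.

table();
translate([303, -522, 0]) stool();
translate([303, 1040, 0]) stool();
translate([1193, 259, 0]) stool();
translate([0, 0, 770]) open_box();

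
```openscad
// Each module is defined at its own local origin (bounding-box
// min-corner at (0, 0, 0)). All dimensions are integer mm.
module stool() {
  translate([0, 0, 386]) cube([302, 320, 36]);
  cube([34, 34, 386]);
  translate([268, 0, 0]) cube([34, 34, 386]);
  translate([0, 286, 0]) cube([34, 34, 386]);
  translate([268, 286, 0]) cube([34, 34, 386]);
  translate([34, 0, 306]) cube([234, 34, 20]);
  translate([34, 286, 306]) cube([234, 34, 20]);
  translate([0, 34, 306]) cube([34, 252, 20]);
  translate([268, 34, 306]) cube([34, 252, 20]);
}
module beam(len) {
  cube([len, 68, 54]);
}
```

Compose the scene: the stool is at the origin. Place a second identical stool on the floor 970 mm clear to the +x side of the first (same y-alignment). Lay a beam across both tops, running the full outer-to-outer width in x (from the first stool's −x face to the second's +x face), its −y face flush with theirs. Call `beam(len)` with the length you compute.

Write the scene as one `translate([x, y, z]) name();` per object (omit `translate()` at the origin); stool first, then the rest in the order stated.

stool();
translate([1272, 0, 0]) stool();
translate([0, 0, 422]) beam(1574);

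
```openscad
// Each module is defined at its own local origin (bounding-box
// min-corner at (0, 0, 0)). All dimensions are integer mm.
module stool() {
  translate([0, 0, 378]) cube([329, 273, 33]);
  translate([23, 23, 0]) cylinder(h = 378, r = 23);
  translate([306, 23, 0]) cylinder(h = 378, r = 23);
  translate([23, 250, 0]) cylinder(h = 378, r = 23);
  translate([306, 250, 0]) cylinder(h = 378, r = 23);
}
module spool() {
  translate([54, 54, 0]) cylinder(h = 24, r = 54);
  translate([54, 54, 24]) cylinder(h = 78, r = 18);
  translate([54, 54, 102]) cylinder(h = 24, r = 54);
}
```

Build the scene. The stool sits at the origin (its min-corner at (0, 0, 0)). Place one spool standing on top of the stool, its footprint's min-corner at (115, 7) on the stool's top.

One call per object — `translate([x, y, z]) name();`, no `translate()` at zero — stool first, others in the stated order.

stool();
translate([115, 7, 411]) spool();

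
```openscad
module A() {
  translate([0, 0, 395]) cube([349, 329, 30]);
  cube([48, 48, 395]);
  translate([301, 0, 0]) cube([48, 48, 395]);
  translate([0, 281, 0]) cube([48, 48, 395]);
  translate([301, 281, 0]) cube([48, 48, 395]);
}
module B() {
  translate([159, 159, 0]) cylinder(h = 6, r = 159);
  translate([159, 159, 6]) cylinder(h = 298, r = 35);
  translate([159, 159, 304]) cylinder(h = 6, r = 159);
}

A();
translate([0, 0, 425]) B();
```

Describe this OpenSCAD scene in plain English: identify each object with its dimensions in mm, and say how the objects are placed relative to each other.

A is a four-legged stool. The seat is a 349×329×30 mm slab whose top surface is at z = 425 mm; four square legs, each 48×48 mm in cross-section, run from the floor (z = 0) to the underside of the seat, each flush with a corner of the seat.

B is a spool: two coaxial disc flanges of radius 159 mm and thickness 6 mm, joined by a core cylinder of radius 35 mm and height 298 mm. The lower flange rests on z = 0 and the three cylinders share a vertical axis.

The spool is on top of the stool.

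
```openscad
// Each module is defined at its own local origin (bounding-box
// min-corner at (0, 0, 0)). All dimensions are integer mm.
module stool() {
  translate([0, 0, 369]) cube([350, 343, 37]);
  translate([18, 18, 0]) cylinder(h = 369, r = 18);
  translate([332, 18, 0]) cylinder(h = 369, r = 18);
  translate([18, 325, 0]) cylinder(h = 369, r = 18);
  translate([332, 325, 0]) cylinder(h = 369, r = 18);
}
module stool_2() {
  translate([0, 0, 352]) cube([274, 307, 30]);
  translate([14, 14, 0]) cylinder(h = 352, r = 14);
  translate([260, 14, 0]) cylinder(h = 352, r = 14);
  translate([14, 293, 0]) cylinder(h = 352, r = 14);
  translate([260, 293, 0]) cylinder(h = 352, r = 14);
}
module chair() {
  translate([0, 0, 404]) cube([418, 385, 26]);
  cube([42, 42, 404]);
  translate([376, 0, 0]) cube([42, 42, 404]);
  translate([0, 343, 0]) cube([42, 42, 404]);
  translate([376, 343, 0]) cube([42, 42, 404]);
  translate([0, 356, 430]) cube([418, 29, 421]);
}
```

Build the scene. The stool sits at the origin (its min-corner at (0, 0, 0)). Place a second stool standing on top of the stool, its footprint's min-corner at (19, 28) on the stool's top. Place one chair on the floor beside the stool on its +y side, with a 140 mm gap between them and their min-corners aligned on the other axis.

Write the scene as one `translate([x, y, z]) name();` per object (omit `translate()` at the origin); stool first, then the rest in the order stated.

stool();
translate([19, 28, 406]) stool_2();
translate([0, 483, 0]) chair();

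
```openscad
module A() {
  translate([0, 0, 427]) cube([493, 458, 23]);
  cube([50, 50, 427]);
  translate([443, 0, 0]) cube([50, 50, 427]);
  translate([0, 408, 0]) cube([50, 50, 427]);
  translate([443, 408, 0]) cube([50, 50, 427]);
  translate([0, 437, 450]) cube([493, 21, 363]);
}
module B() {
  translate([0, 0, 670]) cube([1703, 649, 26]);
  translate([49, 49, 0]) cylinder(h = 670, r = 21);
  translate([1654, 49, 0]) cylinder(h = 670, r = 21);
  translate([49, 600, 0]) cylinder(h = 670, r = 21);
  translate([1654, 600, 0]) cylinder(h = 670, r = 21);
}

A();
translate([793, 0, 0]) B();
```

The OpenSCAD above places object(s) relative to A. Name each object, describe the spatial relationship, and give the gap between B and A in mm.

The table's nearest face is 300 mm from the chair's +x face.

A is a chair. B is a table. The table is on the floor beside the chair on its +x side. The gap between the table and the chair is 300 mm.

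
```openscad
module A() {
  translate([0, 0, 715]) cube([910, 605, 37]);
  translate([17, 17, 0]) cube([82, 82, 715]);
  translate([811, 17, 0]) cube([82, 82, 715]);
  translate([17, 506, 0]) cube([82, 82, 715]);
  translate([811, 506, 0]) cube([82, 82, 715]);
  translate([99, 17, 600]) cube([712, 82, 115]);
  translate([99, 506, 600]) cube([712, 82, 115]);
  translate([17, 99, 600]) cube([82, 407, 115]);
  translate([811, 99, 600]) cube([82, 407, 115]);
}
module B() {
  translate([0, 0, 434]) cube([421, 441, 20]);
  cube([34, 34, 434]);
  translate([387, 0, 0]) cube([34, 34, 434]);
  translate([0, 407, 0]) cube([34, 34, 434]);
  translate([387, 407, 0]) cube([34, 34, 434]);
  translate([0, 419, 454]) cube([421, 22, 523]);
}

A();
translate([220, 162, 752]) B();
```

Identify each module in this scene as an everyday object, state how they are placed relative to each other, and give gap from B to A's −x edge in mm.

The chair's min-x is at 220; the table's min-x is 0; gap = 220 mm.

A is a table. B is a chair. The chair is on top of the table. The gap from the chair to the table's −x edge is 220 mm.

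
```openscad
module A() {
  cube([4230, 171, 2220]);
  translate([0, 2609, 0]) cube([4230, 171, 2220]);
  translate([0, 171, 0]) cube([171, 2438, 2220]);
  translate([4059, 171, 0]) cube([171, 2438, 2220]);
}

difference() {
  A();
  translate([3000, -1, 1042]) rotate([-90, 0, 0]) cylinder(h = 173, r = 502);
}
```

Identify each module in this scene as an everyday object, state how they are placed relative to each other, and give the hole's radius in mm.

The subtracted cylinder has r = 502 mm.

A is a house frame. The house frame has a circular hole through its front wall. The hole's radius is 502 mm.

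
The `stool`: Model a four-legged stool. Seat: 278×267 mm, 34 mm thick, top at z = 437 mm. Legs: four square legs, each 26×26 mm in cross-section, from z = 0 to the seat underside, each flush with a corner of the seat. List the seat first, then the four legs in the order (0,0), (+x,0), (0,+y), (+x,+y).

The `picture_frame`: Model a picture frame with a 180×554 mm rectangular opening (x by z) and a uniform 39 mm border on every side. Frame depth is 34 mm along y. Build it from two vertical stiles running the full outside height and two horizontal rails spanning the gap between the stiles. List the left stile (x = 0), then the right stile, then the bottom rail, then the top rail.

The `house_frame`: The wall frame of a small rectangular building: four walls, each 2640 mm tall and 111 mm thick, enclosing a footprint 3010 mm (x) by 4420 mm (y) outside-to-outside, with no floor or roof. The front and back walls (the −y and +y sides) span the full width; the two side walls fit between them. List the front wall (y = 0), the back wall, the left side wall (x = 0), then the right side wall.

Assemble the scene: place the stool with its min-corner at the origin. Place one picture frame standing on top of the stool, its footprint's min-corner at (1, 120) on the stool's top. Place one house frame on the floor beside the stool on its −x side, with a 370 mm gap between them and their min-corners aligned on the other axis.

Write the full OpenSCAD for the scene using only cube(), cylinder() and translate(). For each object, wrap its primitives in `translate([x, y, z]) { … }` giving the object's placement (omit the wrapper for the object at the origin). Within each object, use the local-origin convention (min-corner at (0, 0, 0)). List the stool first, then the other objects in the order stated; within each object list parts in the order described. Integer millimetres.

translate([0, 0, 403]) cube([278, 267, 34]);
cube([26, 26, 403]);
translate([252, 0, 0]) cube([26, 26, 403]);
translate([0, 241, 0]) cube([26, 26, 403]);
translate([252, 241, 0]) cube([26, 26, 403]);
translate([1, 120, 437]) {
  cube([39, 34, 632]);
  translate([219, 0, 0]) cube([39, 34, 632]);
  translate([39, 0, 0]) cube([180, 34, 39]);
  translate([39, 0, 593]) cube([180, 34, 39]);
}
translate([-3380, 0, 0]) {
  cube([3010, 111, 2640]);
  translate([0, 4309, 0]) cube([3010, 111, 2640]);
  translate([0, 111, 0]) cube([111, 4198, 2640]);
  translate([2899, 111, 0]) cube([111, 4198, 2640]);
}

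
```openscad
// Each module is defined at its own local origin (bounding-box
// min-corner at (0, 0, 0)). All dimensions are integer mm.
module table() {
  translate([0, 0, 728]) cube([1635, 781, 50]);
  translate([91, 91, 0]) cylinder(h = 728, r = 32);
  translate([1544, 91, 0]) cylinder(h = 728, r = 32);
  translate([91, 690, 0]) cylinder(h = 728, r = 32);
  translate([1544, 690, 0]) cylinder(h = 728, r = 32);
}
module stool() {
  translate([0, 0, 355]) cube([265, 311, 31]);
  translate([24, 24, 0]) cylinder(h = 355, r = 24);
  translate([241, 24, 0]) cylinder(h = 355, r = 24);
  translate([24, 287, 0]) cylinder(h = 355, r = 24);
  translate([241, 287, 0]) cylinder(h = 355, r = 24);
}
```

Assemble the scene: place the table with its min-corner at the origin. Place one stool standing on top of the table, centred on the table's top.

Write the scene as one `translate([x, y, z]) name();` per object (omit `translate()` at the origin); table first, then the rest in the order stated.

table();
translate([685, 235, 778]) stool();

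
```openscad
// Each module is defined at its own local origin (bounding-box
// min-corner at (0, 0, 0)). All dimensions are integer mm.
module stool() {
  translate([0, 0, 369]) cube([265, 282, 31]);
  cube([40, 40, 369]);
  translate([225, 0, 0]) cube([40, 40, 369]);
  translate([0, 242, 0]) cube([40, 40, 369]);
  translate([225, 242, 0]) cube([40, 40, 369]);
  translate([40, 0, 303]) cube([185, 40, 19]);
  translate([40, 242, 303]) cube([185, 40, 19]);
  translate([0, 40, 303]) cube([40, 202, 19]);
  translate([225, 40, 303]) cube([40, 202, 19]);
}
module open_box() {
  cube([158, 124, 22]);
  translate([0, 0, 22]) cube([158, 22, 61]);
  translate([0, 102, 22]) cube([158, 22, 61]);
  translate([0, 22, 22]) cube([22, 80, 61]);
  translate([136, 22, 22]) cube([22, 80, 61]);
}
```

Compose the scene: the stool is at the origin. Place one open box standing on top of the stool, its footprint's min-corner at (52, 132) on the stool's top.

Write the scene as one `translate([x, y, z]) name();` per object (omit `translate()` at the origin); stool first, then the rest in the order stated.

stool();
translate([52, 132, 400]) open_box();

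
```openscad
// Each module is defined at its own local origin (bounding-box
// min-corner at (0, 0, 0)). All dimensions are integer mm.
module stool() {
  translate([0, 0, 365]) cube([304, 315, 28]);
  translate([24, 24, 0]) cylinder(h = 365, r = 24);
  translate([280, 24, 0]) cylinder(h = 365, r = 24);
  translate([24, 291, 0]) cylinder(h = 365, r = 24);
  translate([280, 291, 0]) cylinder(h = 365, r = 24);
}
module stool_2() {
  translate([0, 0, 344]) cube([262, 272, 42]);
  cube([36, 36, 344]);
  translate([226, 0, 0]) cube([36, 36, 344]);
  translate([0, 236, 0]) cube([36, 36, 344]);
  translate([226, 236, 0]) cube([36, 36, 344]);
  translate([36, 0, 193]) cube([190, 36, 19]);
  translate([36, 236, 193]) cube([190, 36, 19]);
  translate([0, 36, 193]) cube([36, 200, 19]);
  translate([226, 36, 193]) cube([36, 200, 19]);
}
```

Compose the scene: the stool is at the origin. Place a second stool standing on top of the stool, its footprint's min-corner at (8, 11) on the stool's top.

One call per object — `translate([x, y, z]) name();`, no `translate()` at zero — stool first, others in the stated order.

stool();
translate([8, 11, 393]) stool_2();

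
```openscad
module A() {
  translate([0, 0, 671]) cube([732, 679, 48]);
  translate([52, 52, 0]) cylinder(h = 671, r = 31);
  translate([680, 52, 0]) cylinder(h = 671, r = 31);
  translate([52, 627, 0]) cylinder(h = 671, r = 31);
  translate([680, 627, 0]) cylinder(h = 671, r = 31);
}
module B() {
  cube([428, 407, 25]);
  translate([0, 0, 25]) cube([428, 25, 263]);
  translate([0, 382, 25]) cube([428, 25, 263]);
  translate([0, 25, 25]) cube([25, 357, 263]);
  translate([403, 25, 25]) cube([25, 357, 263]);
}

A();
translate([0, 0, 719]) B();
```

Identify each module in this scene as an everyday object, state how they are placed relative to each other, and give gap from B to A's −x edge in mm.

A is a table. B is an open box. The open box is on top of the table. The gap from the open box to the table's −x edge is 0 mm.

The open box's min-x is at 0; the table's min-x is 0; gap = 0 mm.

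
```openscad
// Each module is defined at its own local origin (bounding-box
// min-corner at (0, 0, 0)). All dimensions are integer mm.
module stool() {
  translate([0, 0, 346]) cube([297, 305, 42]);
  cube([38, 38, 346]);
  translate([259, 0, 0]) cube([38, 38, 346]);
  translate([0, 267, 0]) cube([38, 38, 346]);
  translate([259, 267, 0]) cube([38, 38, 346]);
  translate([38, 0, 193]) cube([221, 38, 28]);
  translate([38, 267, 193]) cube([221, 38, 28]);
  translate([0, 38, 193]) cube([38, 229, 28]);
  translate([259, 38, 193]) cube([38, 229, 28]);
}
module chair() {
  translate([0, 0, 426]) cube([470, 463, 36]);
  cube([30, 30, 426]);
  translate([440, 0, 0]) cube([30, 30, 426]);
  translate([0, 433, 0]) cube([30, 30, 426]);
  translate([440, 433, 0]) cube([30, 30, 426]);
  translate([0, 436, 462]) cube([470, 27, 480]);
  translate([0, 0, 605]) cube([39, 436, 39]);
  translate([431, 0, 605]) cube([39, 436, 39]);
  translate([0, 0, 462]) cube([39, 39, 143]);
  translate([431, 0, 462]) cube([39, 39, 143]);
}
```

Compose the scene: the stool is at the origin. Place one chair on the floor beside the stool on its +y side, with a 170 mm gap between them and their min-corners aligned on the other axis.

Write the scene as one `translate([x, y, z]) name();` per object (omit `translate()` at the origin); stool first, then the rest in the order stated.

stool();
translate([0, 475, 0]) chair();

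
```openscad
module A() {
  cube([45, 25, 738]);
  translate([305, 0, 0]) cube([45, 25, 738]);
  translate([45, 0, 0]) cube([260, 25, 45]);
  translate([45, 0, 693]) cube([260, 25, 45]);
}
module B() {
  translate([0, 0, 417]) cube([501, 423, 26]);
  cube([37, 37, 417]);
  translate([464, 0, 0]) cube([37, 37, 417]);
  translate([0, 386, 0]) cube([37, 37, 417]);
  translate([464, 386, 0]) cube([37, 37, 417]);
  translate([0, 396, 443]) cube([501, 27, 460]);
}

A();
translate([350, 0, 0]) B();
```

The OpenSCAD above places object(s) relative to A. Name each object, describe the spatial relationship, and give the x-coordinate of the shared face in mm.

The picture frame's +x face and the chair's −x face are both at x = 350 mm.

A is a picture frame. B is a chair. The chair is against the picture frame's +x side, with their −y faces flush. The x-coordinate of the shared face is 350 mm.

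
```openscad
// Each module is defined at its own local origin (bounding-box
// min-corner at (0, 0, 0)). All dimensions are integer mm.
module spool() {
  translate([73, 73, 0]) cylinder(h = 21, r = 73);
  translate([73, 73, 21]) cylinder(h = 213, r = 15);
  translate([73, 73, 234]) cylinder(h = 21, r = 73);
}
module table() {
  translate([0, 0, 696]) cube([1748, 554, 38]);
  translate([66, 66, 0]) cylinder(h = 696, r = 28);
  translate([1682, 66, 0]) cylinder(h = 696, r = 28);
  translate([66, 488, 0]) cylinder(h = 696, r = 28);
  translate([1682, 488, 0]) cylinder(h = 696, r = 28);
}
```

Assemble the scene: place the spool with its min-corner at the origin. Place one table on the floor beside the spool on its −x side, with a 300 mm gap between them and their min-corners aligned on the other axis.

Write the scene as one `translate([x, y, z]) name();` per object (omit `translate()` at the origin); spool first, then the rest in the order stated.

spool();
translate([-2048, 0, 0]) table();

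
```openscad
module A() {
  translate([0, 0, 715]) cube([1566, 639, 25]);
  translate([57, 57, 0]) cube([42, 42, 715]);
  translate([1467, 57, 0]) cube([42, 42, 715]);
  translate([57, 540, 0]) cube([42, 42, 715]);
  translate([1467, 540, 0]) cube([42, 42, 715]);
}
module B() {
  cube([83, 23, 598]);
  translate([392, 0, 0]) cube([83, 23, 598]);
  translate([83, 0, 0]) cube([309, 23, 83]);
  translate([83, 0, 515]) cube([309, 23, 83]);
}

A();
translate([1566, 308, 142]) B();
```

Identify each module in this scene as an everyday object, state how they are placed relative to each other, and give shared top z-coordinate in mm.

A is a table. B is a picture frame. The picture frame is beside the table with their tops flush at z = 740. The shared top z-coordinate is 740 mm.

Both tops at z = 740 mm.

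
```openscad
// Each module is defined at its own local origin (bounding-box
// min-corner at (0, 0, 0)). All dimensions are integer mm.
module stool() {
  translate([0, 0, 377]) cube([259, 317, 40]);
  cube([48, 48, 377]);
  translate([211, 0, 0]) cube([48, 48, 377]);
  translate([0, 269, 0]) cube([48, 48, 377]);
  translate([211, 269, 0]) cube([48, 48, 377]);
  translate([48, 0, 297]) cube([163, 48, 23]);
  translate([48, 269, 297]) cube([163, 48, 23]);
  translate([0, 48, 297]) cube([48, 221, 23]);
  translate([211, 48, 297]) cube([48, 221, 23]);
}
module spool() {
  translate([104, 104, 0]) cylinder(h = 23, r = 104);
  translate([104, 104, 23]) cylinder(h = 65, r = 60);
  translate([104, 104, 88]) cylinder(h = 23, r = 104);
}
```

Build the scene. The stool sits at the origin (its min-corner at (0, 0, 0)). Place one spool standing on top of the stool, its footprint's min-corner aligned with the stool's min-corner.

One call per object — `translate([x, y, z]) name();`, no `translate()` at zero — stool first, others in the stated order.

stool();
translate([0, 0, 417]) spool();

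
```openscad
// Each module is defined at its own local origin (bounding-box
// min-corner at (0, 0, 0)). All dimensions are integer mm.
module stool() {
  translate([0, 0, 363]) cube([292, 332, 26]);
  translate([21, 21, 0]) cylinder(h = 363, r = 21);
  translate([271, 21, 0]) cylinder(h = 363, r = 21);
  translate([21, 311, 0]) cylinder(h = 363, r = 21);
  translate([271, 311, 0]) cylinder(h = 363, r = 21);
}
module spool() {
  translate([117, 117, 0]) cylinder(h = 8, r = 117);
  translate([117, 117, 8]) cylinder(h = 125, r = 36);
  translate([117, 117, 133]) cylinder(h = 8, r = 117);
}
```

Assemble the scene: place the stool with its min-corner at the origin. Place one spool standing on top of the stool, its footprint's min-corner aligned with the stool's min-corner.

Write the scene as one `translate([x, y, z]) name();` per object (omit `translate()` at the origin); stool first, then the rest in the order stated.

stool();
translate([0, 0, 389]) spool();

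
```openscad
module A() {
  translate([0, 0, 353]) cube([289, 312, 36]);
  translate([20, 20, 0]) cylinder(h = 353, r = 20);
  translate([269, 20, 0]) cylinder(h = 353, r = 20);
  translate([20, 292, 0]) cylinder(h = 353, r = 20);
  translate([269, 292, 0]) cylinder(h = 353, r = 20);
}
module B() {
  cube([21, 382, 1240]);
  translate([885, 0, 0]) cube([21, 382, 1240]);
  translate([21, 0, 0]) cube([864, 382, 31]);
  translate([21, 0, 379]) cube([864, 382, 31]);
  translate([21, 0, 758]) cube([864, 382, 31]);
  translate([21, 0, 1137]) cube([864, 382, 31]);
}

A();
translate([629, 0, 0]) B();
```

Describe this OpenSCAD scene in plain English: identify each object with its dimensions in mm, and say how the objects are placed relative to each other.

A is a four-legged stool. The seat is 289×312 mm, 36 mm thick, top at z = 389 mm. It stands on four round legs, each 40 mm in diameter, from z = 0 to the seat underside, each leg's axis is inset half a diameter from the nearest pair of seat edges (so the leg's bounding box is flush with the corner).

B is a bookshelf 906 mm wide overall, 382 mm deep and 1240 mm tall. The two sides are 21 mm thick vertical panels. 4 horizontal shelves of 31 mm thickness span between the inner faces of the sides; the lowest shelf sits on the floor and shelves are stacked with a clear vertical gap of 348 mm between each pair.

The bookshelf is on the floor beside the stool on its +x side.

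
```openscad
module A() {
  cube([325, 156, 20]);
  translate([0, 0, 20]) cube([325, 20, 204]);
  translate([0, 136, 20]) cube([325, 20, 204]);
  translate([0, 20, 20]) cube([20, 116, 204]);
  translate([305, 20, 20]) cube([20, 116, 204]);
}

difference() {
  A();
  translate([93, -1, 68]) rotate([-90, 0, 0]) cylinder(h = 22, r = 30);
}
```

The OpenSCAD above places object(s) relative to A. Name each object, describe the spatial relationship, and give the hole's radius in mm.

A is an open box. The open box has a circular hole through its front wall. The hole's radius is 30 mm.

The subtracted cylinder has r = 30 mm.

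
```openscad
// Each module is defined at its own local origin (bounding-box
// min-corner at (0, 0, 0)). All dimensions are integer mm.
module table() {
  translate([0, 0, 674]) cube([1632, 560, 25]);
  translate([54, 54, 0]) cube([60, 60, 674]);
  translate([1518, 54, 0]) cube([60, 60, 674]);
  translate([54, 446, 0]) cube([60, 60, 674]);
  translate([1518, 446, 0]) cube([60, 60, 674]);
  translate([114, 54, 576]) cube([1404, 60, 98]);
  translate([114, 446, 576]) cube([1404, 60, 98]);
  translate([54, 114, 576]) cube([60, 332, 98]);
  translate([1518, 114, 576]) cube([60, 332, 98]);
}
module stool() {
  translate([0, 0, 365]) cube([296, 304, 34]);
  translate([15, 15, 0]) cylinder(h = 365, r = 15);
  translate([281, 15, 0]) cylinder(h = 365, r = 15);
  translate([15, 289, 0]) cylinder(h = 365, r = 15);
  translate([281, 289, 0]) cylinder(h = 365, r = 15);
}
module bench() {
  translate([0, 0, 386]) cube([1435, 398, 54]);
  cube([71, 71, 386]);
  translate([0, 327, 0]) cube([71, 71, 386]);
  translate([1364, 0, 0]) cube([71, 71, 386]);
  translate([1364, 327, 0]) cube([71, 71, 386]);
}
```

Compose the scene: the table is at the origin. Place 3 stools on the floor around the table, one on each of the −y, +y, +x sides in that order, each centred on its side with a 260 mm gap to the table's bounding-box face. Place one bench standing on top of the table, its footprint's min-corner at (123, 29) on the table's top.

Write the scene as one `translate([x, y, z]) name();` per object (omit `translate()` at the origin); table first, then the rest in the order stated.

table();
translate([668, -564, 0]) stool();
translate([668, 820, 0]) stool();
translate([1892, 128, 0]) stool();
translate([123, 29, 699]) bench();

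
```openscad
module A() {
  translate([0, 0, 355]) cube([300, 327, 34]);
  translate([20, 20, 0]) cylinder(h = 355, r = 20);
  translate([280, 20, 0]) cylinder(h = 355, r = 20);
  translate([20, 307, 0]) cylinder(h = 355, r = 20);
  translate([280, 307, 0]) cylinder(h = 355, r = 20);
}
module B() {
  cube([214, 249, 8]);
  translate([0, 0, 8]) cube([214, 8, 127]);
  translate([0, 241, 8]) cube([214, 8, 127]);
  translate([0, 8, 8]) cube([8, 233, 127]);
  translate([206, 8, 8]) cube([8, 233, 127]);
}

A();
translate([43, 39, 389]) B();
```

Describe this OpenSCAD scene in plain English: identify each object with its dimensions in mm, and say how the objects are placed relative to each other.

A is a four-legged stool. The seat is a 300×327×34 mm slab whose top surface is at z = 389 mm; four round legs, each 40 mm in diameter, run from the floor (z = 0) to the underside of the seat, each leg's axis is inset half a diameter from the nearest pair of seat edges (so the leg's bounding box is flush with the corner).

B is an open storage box with external size 214×249×135 mm and wall thickness 8 mm (the base is also 8 mm thick). The base covers the whole footprint; the four walls stand on the base, with the y-facing walls full-width and the x-facing walls fitting between their inner faces.

The open box is on top of the stool, centred.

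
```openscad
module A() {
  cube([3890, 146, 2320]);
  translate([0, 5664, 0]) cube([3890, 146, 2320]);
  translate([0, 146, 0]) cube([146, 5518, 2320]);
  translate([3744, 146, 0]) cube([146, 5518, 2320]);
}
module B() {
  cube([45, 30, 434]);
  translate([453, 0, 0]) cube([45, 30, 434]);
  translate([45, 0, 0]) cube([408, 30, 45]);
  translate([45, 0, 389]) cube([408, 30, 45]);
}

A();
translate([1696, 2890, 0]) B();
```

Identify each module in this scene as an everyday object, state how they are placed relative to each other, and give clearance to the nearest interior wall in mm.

A is a house frame. B is a picture frame. The picture frame sits inside the house frame, centred. The clearance to the nearest interior wall is 1550 mm.

Clearances: x = 1550, y = 2744; minimum 1550 mm.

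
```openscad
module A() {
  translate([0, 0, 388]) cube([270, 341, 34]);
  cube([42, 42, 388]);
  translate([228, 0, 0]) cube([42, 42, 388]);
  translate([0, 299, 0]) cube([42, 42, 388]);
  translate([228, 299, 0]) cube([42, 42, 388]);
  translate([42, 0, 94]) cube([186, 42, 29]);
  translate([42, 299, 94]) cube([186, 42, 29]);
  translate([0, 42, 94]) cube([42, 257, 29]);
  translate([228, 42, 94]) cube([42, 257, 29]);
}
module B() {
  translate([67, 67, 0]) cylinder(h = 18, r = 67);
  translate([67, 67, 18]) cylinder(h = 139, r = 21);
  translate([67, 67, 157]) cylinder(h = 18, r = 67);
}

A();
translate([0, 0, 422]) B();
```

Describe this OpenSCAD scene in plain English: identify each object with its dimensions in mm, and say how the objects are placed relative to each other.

A is a simple wooden stool: a rectangular seat 270 mm (x) by 341 mm (y), 34 mm thick, top face at z = 422 mm, on four square legs, each 42×42 mm in cross-section. The legs rest on z = 0, each flush with a corner of the seat. Four stretchers, 42 mm wide and 29 mm tall, connect adjacent legs with their undersides at z = 94 mm, each running between the inner faces of the legs it joins and aligned with the legs' outer faces on the other axis.

B is a spool: two coaxial disc flanges of radius 67 mm and thickness 18 mm, joined by a core cylinder of radius 21 mm and height 139 mm. The lower flange rests on z = 0 and the three cylinders share a vertical axis.

The spool is on top of the stool.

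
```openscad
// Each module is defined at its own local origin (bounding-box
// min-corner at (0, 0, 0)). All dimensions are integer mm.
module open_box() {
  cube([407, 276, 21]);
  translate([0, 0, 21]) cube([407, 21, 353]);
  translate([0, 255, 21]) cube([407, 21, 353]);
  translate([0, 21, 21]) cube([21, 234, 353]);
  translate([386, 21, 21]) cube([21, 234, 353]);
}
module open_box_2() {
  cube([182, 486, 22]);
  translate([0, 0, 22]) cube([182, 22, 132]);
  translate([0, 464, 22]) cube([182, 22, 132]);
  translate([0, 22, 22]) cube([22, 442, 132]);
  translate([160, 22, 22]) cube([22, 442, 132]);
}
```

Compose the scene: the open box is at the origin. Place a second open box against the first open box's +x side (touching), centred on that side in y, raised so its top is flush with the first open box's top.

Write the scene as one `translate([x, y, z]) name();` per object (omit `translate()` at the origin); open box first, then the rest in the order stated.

open_box();
translate([407, -105, 220]) open_box_2();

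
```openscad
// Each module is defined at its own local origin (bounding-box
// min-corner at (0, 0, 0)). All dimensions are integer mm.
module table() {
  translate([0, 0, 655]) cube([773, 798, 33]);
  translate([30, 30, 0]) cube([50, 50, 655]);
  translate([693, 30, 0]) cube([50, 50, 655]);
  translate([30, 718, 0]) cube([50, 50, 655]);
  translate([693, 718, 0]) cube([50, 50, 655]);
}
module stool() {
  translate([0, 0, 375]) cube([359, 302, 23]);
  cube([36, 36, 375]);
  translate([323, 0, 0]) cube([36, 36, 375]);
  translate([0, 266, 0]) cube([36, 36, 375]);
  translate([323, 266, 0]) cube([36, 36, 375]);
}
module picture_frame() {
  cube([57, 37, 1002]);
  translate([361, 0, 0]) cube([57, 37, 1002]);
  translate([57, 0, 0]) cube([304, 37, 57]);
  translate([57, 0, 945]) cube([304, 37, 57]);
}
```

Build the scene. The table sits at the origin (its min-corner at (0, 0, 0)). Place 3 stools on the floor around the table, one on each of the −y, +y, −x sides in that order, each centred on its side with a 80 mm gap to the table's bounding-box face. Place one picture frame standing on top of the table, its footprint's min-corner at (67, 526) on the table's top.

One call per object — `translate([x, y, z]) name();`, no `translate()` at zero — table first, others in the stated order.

table();
translate([207, -382, 0]) stool();
translate([207, 878, 0]) stool();
translate([-439, 248, 0]) stool();
translate([67, 526, 688]) picture_frame();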